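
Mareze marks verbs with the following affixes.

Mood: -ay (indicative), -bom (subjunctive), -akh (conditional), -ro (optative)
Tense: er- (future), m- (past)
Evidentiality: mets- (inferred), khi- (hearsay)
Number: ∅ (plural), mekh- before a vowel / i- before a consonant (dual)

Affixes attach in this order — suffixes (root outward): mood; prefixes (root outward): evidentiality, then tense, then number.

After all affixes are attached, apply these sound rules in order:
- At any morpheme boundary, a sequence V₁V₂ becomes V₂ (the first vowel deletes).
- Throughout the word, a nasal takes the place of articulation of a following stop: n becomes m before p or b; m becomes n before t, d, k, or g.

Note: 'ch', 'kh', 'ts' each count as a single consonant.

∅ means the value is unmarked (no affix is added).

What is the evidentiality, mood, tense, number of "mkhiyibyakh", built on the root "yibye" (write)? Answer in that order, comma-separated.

Segment: m-khi-yibye-akh.
evidentiality: khi- → hearsay.
mood: -akh → conditional.
tense: m- → past.
number: ∅ → plural.

hearsay, conditional, past, plural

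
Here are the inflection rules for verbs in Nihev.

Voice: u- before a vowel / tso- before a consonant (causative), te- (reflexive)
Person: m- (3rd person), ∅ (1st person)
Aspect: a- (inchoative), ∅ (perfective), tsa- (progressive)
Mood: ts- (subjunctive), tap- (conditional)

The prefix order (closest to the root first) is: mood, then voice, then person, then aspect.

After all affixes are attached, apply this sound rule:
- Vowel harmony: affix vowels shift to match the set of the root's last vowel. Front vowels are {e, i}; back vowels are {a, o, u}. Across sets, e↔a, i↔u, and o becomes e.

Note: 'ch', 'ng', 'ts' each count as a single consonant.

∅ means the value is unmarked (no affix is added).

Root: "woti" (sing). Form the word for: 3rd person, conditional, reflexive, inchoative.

Attach mood conditional tap- → tapwoti.
Attach voice reflexive te- → tetapwoti.
Attach person 3rd person m- → mtetapwoti.
Attach aspect inchoative a- → amtetapwoti.
Apply vowel harmony: amtetapwoti → emtetepwoti.

emtetepwoti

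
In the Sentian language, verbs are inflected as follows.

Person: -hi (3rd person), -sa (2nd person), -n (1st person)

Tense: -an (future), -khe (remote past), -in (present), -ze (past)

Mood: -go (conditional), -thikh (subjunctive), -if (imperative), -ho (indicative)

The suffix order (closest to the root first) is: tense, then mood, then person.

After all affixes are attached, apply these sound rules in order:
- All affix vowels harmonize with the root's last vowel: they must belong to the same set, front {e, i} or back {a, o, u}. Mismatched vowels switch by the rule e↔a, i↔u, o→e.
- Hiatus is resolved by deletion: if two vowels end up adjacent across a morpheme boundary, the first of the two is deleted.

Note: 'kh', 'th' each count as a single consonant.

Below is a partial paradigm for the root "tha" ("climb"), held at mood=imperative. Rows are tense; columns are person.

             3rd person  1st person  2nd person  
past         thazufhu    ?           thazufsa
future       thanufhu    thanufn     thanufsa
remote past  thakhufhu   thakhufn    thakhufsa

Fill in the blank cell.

thazufn

Attach tense past -ze → thaze.
Attach mood imperative -if → thazeif.
Attach person 1st person -n → thazeifn.
Apply vowel harmony: thazeifn → thazaufn.
Apply vowel deletion: thazaufn → thazufn.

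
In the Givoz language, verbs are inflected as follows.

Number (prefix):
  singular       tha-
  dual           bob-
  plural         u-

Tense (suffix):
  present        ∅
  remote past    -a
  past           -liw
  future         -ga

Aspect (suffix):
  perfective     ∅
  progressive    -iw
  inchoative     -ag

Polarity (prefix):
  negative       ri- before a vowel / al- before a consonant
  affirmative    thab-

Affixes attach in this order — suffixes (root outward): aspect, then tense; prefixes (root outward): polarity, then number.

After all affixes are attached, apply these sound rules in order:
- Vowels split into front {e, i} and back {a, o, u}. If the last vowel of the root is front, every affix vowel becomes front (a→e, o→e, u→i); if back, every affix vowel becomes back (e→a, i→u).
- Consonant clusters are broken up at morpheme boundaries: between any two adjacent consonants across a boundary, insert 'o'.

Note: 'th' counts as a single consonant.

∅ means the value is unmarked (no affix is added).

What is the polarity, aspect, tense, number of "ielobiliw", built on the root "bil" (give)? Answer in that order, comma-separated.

Segment: u-al-bil-iw.
polarity: ri/al- → negative.
aspect: -iw → progressive.
tense: ∅ → present.
number: u- → plural.

negative, progressive, present, plural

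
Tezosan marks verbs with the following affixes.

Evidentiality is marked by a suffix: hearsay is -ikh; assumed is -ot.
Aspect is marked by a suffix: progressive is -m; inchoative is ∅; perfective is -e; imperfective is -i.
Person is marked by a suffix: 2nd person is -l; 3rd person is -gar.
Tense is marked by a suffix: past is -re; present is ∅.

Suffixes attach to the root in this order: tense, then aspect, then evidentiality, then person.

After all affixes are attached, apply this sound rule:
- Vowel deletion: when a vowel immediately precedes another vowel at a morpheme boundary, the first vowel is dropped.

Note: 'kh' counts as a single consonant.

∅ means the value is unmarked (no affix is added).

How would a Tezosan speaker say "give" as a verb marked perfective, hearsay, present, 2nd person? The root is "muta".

mutikhl

tense = present: zero marking, form stays muta.
Attach aspect perfective -e → mutae.
Attach evidentiality hearsay -ikh → mutaeikh.
Attach person 2nd person -l → mutaeikhl.
Apply vowel deletion: mutaeikhl → mutikhl.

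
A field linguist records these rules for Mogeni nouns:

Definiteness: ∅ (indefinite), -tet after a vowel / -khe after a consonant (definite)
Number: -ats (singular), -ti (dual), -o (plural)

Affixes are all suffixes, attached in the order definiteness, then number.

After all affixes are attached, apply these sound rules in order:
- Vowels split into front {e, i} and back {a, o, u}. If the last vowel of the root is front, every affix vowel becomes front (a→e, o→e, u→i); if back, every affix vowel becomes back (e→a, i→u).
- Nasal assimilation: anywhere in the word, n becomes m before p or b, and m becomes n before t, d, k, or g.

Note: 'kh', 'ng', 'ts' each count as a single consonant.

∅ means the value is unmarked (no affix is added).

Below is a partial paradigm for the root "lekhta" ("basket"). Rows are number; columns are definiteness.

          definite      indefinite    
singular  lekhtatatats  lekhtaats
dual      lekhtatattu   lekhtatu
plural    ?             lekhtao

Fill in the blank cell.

Attach definiteness definite -tet (after vowel 'a') → lekhtatet.
Attach number plural -o → lekhtateto.
Apply vowel harmony: lekhtateto → lekhtatato.
Nasal assimilation: no change.

lekhtatato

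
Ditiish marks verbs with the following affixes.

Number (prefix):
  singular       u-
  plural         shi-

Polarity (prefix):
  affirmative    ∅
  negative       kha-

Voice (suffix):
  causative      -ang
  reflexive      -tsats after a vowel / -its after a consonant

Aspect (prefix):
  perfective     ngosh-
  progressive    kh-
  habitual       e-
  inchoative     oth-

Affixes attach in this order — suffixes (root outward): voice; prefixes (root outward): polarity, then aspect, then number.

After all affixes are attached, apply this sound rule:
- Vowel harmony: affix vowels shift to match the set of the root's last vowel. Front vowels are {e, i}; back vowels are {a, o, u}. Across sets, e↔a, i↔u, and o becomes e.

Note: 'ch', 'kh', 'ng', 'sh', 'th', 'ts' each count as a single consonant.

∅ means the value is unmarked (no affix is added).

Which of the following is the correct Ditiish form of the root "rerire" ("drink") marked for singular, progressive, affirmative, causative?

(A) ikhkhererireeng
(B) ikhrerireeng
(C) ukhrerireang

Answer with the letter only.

B

polarity = affirmative: zero marking, form stays rerire.
Attach aspect progressive kh- → khrerire.
Attach number singular u- → ukhrerire.
Attach voice causative -ang → ukhrerireang.
Apply vowel harmony: ukhrerireang → ikhrerireeng.
So the correct form is ikhrerireeng, option (B).
(A) ikhkhererireeng is wrong: it uses negative instead of affirmative for polarity.
(C) ukhrerireang is wrong: it fails to apply the sound rule(s).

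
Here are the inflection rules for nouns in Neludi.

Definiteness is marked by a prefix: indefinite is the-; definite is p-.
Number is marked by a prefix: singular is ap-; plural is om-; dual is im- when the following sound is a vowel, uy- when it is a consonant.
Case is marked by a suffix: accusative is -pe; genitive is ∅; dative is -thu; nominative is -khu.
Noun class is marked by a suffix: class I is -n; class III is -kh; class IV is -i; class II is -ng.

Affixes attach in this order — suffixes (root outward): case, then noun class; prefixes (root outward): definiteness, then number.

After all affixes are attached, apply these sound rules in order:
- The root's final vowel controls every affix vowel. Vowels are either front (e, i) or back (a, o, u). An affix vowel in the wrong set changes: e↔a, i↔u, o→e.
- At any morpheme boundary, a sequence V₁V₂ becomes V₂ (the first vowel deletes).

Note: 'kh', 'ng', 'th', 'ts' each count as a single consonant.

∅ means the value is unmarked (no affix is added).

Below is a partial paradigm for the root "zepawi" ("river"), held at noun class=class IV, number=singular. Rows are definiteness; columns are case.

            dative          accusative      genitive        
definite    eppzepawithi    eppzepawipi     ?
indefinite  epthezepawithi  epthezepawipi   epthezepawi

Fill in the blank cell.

eppzepawi

case = genitive: zero marking, form stays zepawi.
Attach noun class class IV -i → zepawii.
Attach definiteness definite p- → pzepawii.
Attach number singular ap- → appzepawii.
Apply vowel harmony: appzepawii → eppzepawii.
Apply vowel deletion: eppzepawii → eppzepawi.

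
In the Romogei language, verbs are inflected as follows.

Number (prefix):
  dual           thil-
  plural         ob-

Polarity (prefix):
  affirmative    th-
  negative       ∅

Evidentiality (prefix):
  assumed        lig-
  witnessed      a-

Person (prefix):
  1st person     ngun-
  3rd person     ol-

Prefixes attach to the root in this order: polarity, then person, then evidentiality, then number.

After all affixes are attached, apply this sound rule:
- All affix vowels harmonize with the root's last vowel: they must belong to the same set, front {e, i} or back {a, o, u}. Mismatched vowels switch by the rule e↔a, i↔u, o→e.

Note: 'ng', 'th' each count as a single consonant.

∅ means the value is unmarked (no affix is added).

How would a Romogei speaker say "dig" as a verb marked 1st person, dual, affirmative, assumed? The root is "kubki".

Attach polarity affirmative th- → thkubki.
Attach person 1st person ngun- → ngunthkubki.
Attach evidentiality assumed lig- → ligngunthkubki.
Attach number dual thil- → thilligngunthkubki.
Apply vowel harmony: thilligngunthkubki → thillignginthkubki.

thillignginthkubki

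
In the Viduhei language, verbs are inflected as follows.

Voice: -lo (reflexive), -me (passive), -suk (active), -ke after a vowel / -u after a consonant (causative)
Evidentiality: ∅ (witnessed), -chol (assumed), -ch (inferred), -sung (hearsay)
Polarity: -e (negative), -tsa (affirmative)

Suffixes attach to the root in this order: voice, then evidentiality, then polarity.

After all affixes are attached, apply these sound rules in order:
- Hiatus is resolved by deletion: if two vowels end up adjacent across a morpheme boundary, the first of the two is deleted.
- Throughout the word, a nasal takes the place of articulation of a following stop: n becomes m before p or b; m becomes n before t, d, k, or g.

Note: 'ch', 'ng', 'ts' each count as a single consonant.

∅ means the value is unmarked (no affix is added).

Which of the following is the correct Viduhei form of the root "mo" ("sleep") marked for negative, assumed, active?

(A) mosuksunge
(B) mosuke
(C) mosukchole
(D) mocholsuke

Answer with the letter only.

Attach voice active -suk → mosuk.
Attach evidentiality assumed -chol → mosukchol.
Attach polarity negative -e → mosukchole.
Vowel deletion: no change.
Nasal assimilation: no change.
So the correct form is mosukchole, option (C).
(A) mosuksunge is wrong: it uses hearsay instead of assumed for evidentiality.
(B) mosuke is wrong: it uses witnessed instead of assumed for evidentiality.
(D) mocholsuke is wrong: it has the affixes in the wrong order.

C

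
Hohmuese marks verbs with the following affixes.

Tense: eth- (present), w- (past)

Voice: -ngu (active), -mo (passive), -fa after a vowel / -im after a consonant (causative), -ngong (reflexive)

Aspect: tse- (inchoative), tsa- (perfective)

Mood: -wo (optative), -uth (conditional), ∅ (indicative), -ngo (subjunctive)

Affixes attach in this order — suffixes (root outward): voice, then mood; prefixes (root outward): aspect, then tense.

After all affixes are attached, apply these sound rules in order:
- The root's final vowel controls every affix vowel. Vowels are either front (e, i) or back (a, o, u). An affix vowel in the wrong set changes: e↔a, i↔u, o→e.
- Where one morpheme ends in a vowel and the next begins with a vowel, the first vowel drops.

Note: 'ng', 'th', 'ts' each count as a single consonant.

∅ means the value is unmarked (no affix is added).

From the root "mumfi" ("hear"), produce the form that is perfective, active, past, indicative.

Attach aspect perfective tsa- → tsamumfi.
Attach tense past w- → wtsamumfi.
Attach voice active -ngu → wtsamumfingu.
mood = indicative: zero marking, form stays wtsamumfingu.
Apply vowel harmony: wtsamumfingu → wtsemumfingi.
Vowel deletion: no change.

wtsemumfingi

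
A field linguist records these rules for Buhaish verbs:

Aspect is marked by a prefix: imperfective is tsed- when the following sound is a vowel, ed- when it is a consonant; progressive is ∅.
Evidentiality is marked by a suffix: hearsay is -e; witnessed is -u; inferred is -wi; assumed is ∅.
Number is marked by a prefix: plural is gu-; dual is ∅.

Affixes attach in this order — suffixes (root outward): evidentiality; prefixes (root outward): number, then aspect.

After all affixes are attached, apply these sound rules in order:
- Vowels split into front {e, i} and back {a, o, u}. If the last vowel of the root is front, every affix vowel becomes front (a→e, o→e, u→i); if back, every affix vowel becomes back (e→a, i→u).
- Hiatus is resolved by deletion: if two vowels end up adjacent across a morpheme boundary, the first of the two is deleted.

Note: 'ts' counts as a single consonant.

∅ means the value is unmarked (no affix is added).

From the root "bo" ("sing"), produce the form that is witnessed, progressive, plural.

gubu

Attach evidentiality witnessed -u → bou.
Attach number plural gu- → gubou.
aspect = progressive: zero marking, form stays gubou.
Vowel harmony: no change.
Apply vowel deletion: gubou → gubu.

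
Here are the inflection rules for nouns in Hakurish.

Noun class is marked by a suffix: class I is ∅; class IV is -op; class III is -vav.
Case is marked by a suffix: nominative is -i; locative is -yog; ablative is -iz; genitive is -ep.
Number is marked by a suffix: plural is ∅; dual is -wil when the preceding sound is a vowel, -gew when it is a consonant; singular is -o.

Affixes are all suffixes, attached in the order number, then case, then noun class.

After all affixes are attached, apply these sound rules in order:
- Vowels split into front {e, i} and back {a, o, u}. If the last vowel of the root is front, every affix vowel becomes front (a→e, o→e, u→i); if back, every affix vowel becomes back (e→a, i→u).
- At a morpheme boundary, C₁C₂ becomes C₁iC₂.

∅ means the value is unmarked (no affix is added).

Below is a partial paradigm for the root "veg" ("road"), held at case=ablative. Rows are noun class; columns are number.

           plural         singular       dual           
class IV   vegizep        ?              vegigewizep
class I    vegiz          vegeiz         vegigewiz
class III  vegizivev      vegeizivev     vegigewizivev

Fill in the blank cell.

Attach number singular -o → vego.
Attach case ablative -iz → vegoiz.
Attach noun class class IV -op → vegoizop.
Apply vowel harmony: vegoizop → vegeizep.
Epenthesis: no change.

vegeizep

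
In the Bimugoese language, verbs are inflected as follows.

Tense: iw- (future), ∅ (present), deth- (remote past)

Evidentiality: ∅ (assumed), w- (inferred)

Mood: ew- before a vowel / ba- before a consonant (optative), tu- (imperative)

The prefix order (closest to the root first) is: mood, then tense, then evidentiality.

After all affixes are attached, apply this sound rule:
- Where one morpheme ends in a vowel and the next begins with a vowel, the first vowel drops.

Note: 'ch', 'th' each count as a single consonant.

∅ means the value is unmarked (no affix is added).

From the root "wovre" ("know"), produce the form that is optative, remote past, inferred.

wdethbawovre

Attach mood optative ba- (before consonant 'w') → bawovre.
Attach tense remote past deth- → dethbawovre.
Attach evidentiality inferred w- → wdethbawovre.
Vowel deletion: no change.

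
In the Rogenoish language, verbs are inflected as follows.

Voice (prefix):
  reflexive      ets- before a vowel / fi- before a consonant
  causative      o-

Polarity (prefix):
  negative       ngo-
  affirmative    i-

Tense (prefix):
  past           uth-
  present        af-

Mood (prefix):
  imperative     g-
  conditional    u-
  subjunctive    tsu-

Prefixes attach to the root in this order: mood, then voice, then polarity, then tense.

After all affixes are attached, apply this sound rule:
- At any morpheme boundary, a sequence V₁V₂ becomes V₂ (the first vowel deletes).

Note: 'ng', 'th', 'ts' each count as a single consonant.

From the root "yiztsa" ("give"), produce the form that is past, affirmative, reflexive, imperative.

uthifigyiztsa

Attach mood imperative g- → gyiztsa.
Attach voice reflexive fi- (before consonant 'g') → figyiztsa.
Attach polarity affirmative i- → ifigyiztsa.
Attach tense past uth- → uthifigyiztsa.
Vowel deletion: no change.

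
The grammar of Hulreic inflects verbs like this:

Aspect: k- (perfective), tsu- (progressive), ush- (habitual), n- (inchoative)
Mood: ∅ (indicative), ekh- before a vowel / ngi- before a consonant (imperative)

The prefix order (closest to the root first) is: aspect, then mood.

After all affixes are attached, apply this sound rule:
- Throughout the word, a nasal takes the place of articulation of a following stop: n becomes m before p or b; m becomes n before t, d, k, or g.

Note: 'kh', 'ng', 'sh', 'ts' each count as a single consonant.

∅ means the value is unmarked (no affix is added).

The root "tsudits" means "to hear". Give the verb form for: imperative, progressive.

Attach aspect progressive tsu- → tsutsudits.
Attach mood imperative ngi- (before consonant 'ts') → ngitsutsudits.
Nasal assimilation: no change.

ngitsutsudits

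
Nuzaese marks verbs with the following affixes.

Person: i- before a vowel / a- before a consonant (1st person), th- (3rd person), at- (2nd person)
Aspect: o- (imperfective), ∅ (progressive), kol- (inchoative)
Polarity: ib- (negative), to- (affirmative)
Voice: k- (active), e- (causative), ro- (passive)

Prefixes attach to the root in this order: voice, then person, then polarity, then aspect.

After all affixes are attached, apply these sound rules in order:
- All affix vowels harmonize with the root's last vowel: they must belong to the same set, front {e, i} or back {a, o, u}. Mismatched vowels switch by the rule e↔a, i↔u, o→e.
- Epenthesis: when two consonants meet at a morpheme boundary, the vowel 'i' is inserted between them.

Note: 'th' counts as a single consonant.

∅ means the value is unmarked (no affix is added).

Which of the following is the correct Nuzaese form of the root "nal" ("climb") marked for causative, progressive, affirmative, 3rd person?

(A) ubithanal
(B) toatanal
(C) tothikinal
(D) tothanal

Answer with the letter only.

Attach voice causative e- → enal.
Attach person 3rd person th- → thenal.
Attach polarity affirmative to- → tothenal.
aspect = progressive: zero marking, form stays tothenal.
Apply vowel harmony: tothenal → tothanal.
Epenthesis: no change.
So the correct form is tothanal, option (D).
(A) ubithanal is wrong: it uses negative instead of affirmative for polarity.
(B) toatanal is wrong: it uses 2nd person instead of 3rd person for person.
(C) tothikinal is wrong: it uses active instead of causative for voice.

D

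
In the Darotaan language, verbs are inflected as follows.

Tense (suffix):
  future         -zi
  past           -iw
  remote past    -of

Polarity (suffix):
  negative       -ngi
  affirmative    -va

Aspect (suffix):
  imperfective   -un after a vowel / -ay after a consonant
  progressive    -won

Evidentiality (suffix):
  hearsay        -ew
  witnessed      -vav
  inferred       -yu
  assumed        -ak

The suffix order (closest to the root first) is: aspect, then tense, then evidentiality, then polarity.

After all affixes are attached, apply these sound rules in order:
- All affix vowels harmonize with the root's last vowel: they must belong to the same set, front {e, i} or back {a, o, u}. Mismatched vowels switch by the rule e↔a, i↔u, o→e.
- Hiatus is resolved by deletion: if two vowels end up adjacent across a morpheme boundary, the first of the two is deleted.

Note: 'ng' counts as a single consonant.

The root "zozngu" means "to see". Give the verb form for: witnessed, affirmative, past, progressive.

Attach aspect progressive -won → zoznguwon.
Attach tense past -iw → zoznguwoniw.
Attach evidentiality witnessed -vav → zoznguwoniwvav.
Attach polarity affirmative -va → zoznguwoniwvavva.
Apply vowel harmony: zoznguwoniwvavva → zoznguwonuwvavva.
Vowel deletion: no change.

zoznguwonuwvavva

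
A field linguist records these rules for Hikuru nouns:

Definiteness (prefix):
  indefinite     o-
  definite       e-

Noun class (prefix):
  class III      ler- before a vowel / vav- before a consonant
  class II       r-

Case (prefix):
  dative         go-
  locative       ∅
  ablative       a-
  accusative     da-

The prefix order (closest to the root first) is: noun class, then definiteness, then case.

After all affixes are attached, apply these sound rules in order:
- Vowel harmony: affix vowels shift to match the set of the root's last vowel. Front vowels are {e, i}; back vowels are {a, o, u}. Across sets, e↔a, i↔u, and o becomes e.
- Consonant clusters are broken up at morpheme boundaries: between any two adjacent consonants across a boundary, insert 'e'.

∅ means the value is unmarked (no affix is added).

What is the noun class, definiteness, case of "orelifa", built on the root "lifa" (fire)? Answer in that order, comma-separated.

class II, indefinite, locative

Segment: o-r-lifa.
noun class: r- → class II.
definiteness: o- → indefinite.
case: ∅ → locative.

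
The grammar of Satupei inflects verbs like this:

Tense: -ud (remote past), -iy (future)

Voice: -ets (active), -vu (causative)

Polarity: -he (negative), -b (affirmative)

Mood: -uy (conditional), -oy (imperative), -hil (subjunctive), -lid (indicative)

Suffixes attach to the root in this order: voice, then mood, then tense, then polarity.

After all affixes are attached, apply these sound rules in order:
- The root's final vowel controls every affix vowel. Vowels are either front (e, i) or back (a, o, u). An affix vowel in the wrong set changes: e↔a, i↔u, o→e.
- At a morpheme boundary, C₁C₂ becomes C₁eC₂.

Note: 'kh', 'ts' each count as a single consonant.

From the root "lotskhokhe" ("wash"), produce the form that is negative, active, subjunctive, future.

lotskhokheetsehiliyehe

Attach voice active -ets → lotskhokheets.
Attach mood subjunctive -hil → lotskhokheetshil.
Attach tense future -iy → lotskhokheetshiliy.
Attach polarity negative -he → lotskhokheetshiliyhe.
Vowel harmony: no change.
Apply epenthesis: lotskhokheetshiliyhe → lotskhokheetsehiliyehe.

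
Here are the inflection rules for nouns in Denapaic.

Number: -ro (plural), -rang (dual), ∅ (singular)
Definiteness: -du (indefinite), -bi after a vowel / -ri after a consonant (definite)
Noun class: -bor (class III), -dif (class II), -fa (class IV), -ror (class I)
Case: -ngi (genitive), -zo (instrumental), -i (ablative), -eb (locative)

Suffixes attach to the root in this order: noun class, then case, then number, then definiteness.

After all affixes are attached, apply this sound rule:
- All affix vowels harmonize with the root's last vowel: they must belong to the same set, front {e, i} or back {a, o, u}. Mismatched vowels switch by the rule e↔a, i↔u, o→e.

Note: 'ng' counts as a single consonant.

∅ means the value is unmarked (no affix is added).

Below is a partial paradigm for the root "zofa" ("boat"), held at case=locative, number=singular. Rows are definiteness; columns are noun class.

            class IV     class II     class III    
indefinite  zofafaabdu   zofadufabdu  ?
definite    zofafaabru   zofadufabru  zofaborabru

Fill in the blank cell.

zofaborabdu

Attach noun class class III -bor → zofabor.
Attach case locative -eb → zofaboreb.
number = singular: zero marking, form stays zofaboreb.
Attach definiteness indefinite -du → zofaborebdu.
Apply vowel harmony: zofaborebdu → zofaborabdu.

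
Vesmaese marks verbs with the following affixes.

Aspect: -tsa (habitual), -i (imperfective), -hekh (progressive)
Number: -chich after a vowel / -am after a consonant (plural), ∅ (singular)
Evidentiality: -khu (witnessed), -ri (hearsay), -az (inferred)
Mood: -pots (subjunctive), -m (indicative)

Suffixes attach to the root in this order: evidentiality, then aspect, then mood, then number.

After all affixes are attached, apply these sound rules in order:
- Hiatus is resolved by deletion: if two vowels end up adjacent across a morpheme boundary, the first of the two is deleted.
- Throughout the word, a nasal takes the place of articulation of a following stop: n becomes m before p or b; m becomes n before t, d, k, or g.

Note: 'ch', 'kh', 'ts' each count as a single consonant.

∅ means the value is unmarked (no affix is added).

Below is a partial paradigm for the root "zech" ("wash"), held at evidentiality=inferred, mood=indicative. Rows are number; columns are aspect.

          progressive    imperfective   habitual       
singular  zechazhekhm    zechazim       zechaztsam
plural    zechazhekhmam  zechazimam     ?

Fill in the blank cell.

Attach evidentiality inferred -az → zechaz.
Attach aspect habitual -tsa → zechaztsa.
Attach mood indicative -m → zechaztsam.
Attach number plural -am (after consonant 'm') → zechaztsamam.
Vowel deletion: no change.
Nasal assimilation: no change.

zechaztsamam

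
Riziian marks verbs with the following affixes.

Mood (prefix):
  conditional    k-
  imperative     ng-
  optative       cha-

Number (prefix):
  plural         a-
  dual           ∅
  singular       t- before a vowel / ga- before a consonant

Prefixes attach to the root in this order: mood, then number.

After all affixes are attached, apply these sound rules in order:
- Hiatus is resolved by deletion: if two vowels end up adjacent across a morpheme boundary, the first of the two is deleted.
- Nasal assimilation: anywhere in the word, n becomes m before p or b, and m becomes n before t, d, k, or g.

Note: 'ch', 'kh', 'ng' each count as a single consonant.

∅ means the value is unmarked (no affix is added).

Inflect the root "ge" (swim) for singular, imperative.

gangge

Attach mood imperative ng- → ngge.
Attach number singular ga- (before consonant 'ng') → gangge.
Vowel deletion: no change.
Nasal assimilation: no change.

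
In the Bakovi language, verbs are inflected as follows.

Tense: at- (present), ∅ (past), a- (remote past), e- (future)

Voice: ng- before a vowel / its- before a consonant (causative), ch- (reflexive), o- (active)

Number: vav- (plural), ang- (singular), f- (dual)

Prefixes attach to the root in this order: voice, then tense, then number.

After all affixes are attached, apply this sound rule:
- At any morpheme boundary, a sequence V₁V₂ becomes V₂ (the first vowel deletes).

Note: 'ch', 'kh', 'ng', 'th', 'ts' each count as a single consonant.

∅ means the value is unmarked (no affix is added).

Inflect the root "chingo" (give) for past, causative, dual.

Attach voice causative its- (before consonant 'ch') → itschingo.
tense = past: zero marking, form stays itschingo.
Attach number dual f- → fitschingo.
Vowel deletion: no change.

fitschingo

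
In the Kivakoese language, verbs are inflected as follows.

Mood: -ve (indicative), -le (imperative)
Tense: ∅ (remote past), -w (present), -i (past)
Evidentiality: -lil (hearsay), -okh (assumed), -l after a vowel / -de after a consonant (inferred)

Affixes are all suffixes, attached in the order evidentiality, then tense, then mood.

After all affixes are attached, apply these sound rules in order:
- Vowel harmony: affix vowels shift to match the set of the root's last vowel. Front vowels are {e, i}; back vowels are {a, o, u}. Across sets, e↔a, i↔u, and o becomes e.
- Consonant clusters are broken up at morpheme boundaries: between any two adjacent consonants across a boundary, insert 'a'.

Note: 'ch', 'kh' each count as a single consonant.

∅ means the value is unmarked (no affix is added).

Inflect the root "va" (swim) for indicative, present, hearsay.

Attach evidentiality hearsay -lil → valil.
Attach tense present -w → valilw.
Attach mood indicative -ve → valilwve.
Apply vowel harmony: valilwve → valulwva.
Apply epenthesis: valulwva → valulawava.

valulawava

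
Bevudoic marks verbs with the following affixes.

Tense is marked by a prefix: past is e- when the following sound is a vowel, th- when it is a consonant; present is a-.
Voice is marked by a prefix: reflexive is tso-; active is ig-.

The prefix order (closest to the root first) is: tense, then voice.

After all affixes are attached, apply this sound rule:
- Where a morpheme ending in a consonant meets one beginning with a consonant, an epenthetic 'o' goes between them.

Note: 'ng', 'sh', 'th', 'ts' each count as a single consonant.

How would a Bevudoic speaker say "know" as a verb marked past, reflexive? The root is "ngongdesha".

tsothongongdesha

Attach tense past th- (before consonant 'ng') → thngongdesha.
Attach voice reflexive tso- → tsothngongdesha.
Apply epenthesis: tsothngongdesha → tsothongongdesha.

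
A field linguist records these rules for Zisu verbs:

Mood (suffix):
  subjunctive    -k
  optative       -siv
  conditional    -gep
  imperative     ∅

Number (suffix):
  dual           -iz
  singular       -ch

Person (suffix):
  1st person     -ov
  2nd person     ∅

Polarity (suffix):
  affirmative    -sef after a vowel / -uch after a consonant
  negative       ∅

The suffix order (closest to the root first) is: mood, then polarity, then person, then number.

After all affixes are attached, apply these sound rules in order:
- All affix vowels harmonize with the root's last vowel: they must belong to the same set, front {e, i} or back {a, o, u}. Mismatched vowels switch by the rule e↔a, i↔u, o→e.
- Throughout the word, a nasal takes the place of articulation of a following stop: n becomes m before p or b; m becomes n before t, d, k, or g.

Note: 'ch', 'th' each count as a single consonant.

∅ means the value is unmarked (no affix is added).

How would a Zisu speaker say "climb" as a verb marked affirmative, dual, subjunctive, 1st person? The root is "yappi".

Attach mood subjunctive -k → yappik.
Attach polarity affirmative -uch (after consonant 'k') → yappikuch.
Attach person 1st person -ov → yappikuchov.
Attach number dual -iz → yappikuchoviz.
Apply vowel harmony: yappikuchoviz → yappikicheviz.
Nasal assimilation: no change.

yappikicheviz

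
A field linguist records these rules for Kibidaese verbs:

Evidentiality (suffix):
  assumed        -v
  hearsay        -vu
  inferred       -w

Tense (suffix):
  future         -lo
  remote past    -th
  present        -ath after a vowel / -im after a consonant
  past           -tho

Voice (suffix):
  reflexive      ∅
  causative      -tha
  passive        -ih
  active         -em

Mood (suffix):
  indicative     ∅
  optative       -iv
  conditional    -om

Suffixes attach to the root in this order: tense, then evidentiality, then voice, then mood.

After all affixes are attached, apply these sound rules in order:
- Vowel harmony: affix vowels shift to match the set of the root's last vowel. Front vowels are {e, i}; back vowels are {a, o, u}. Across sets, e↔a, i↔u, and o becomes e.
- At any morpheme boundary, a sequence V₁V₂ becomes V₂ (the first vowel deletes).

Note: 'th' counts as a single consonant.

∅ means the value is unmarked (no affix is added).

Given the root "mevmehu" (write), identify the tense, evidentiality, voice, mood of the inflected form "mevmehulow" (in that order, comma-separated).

future, inferred, reflexive, indicative

Segment: mevmehu-lo-w.
tense: -lo → future.
evidentiality: -w → inferred.
voice: ∅ → reflexive.
mood: ∅ → indicative.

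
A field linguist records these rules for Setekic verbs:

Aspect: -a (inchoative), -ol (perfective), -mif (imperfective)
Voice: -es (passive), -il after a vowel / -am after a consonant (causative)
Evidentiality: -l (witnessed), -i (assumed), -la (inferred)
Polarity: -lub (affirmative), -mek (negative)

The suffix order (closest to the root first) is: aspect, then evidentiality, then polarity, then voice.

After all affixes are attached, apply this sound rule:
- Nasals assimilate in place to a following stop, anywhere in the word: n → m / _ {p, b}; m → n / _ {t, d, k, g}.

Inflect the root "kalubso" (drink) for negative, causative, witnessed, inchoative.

Attach aspect inchoative -a → kalubsoa.
Attach evidentiality witnessed -l → kalubsoal.
Attach polarity negative -mek → kalubsoalmek.
Attach voice causative -am (after consonant 'k') → kalubsoalmekam.
Nasal assimilation: no change.

kalubsoalmekam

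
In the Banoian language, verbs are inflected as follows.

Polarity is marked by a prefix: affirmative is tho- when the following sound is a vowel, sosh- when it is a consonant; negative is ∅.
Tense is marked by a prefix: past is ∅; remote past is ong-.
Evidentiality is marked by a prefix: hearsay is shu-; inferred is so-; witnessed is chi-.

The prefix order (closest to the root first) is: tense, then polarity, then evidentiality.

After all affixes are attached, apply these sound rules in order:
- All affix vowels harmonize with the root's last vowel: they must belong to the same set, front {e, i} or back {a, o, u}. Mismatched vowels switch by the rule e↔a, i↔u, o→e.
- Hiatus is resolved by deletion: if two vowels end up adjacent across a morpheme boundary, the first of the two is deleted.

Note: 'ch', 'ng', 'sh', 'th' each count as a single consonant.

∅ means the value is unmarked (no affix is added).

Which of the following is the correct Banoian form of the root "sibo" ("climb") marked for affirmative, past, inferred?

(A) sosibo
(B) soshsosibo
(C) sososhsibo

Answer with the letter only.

C

tense = past: zero marking, form stays sibo.
Attach polarity affirmative sosh- (before consonant 's') → soshsibo.
Attach evidentiality inferred so- → sososhsibo.
Vowel harmony: no change.
Vowel deletion: no change.
So the correct form is sososhsibo, option (C).
(B) soshsosibo is wrong: it has the affixes in the wrong order.
(A) sosibo is wrong: it uses negative instead of affirmative for polarity.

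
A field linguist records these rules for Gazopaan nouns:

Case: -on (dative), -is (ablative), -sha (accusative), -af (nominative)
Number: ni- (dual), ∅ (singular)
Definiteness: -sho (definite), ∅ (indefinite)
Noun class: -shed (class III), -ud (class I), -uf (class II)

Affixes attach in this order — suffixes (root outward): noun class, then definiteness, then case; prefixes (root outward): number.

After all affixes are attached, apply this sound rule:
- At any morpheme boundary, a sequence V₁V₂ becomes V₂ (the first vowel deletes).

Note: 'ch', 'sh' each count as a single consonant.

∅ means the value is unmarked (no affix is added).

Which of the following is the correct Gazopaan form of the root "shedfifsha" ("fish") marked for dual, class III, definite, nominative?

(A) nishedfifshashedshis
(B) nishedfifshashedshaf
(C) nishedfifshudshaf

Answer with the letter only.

Attach noun class class III -shed → shedfifshashed.
Attach number dual ni- → nishedfifshashed.
Attach definiteness definite -sho → nishedfifshashedsho.
Attach case nominative -af → nishedfifshashedshoaf.
Apply vowel deletion: nishedfifshashedshoaf → nishedfifshashedshaf.
So the correct form is nishedfifshashedshaf, option (B).
(C) nishedfifshudshaf is wrong: it uses class I instead of class III for noun class.
(A) nishedfifshashedshis is wrong: it uses ablative instead of nominative for case.

B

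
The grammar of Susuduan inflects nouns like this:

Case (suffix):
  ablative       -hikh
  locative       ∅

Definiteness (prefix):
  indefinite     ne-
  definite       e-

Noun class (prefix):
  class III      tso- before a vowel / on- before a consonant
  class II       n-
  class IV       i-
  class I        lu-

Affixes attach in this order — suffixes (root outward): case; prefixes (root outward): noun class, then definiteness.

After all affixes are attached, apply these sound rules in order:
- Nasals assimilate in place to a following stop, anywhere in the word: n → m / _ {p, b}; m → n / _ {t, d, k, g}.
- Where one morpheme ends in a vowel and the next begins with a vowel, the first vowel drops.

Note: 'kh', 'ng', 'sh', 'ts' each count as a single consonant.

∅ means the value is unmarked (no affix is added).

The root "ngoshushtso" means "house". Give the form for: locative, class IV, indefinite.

ningoshushtso

Attach noun class class IV i- → ingoshushtso.
Attach definiteness indefinite ne- → neingoshushtso.
case = locative: zero marking, form stays neingoshushtso.
Nasal assimilation: no change.
Apply vowel deletion: neingoshushtso → ningoshushtso.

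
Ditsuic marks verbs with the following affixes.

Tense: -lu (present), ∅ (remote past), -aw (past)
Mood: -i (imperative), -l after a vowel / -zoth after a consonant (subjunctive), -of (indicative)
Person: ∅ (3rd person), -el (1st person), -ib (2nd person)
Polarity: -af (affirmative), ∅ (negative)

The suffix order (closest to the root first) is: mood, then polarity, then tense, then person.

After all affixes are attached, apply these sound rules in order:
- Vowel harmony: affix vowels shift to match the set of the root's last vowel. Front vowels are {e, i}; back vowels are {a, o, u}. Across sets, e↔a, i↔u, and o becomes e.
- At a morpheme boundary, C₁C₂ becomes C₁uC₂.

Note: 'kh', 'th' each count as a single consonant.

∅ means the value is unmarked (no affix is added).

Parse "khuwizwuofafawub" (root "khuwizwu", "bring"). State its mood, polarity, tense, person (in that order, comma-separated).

Segment: khuwizwu-of-af-aw-ib.
mood: -of → indicative.
polarity: -af → affirmative.
tense: -aw → past.
person: -ib → 2nd person.

indicative, affirmative, past, 2nd person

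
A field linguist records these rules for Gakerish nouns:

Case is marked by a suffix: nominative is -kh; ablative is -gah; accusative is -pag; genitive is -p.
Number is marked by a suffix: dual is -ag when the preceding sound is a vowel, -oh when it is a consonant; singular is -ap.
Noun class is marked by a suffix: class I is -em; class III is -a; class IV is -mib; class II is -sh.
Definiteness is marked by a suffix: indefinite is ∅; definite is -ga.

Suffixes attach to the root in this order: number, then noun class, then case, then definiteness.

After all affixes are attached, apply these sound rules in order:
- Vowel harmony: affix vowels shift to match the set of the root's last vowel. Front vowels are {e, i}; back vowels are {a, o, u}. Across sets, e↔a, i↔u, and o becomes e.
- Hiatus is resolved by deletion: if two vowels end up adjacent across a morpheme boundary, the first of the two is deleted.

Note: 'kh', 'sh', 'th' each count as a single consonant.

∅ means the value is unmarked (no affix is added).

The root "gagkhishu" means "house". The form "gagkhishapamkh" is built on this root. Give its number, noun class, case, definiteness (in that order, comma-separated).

singular, class I, nominative, indefinite

Segment: gagkhishu-ap-em-kh.
number: -ap → singular.
noun class: -em → class I.
case: -kh → nominative.
definiteness: ∅ → indefinite.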